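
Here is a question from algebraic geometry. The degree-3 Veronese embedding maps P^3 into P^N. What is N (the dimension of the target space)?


The Veronese embedding v_d: P^n -> P^N maps each point to all
degree-d monomials in n+1 homogeneous coordinates.
N = C(n+d, d) - 1
N = C(3+3, 3) - 1
N = C(6, 3) - 1
C(6, 3) = 20
N = 20 - 1 = 19

19


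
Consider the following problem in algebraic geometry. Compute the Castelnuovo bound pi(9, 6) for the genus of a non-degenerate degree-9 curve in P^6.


Castelnuovo's bound: write d - 1 = m(r-1) + epsilon with 0 <= epsilon < r-1.
d - 1 = 9 - 1 = 8
r - 1 = 6 - 1 = 5
8 = 1*5 + 3, so m = 1, epsilon = 3
pi(d, r) = m(m-1)(r-1)/2 + m*epsilon
= 1*0*5/2 + 1*3
= 0/2 + 3
= 0 + 3 = 3

3


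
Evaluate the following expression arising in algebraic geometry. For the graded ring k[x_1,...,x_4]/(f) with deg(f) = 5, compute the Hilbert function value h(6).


For R = k[x_1,...,x_n]/(f) with f homogeneous of degree e:
The Hilbert series is (1 - t^e)/(1 - t)^n.
So h(d) = C(d+n-1, n-1) - C(d-e+n-1, n-1) for d >= e.
With n=4, e=5, d=6:
C(6+4-1, 4-1) = C(9, 3) = 84
C(6-5+4-1, 4-1) = C(4, 3) = 4
h(6) = 84 - 4 = 80

80


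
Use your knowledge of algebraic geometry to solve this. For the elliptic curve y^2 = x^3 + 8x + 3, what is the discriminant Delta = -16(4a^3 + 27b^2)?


Compute each component:
4a^3 = 4*8^3 = 4*512 = 2048
27b^2 = 27*3^2 = 27*9 = 243
4a^3 + 27b^2 = 2048 + 243 = 2291
Delta = -16*2291 = -36656

-36656


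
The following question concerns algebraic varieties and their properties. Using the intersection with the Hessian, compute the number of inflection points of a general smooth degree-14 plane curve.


For a general smooth plane curve C of degree d, the inflection points are
the intersection of C with its Hessian curve, which has degree 3(d-2).
By Bezout, the total intersection number is d * 3(d-2) = 14 * 36 = 504.
For a general curve every flex is ordinary, so each contributes
multiplicity 1 to C·Hess(C), and the number of distinct inflection
points is 3d(d-2).
Inflection points = 3*14*(14-2) = 3*14*12 = 504

504


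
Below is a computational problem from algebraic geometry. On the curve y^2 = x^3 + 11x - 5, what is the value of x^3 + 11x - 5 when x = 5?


Compute x^3 + 11x - 5 at x = 5:
x^3 = 5^3 = 125
11*x = 11*5 = 55
Sum: 125 + 55 - 5 = 175

175


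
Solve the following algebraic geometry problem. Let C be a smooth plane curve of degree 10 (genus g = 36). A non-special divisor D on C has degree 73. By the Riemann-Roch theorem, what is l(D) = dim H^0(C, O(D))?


First, compute the genus of a smooth plane curve of degree 10:
g = (d-1)(d-2)/2 = (10-1)(10-2)/2 = 36
For a non-special divisor D (i.e., h^1(D) = 0), Riemann-Roch gives:
l(D) = deg(D) - g + 1
Since deg(D) = 73 >= 2g - 1 = 71, D is non-special.
l(D) = 73 - 36 + 1 = 38

38


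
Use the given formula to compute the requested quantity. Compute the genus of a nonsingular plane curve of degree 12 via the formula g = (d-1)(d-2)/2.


Using the genus formula for smooth plane curves:
g = (d-1)(d-2)/2
g = (12-1)(12-2)/2
g = 11*10/2
g = 110/2 = 55

55


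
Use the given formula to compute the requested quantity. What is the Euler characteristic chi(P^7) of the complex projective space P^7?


The complex projective space P^7 has one cell in each even real dimension 0, 2, ..., 14.
The cohomology groups are H^{2k}(P^7) = Z for k = 0,...,7, and 0 otherwise.
Euler characteristic = sum of Betti numbers = 1 per even-dimensional cohomology group.
chi(P^7) = 7 + 1 = 8

8


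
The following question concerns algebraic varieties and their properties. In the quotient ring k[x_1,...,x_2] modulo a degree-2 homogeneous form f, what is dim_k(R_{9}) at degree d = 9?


For R = k[x_1,...,x_n]/(f) with f homogeneous of degree e:
The Hilbert series is (1 - t^e)/(1 - t)^n.
So h(d) = C(d+n-1, n-1) - C(d-e+n-1, n-1) for d >= e.
With n=2, e=2, d=9:
C(9+2-1, 2-1) = C(10, 1) = 10
C(9-2+2-1, 2-1) = C(8, 1) = 8
h(9) = 10 - 8 = 2

2


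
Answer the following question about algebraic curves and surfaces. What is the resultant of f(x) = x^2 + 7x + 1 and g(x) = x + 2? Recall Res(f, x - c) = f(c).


For Res(f, x - c), we evaluate f at x = c.
f(-2) = (-2)^2 + 7*(-2) + 1
= 4 - 14 + 1
= -10 + 1 = -9
Res(f, g) = -9

-9


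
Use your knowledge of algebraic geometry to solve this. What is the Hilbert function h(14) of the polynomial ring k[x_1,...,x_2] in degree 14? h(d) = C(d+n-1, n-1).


The Hilbert function for the polynomial ring in 2 variables is:
h(d) = C(d+n-1, n-1)
h(14) = C(14+2-1, 2-1) = C(15, 1)
= 15! / (1! * 14!)
= 15

15


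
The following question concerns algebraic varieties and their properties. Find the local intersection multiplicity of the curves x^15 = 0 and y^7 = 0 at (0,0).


The intersection multiplicity of V(x^a) and V(y^b) at the origin is:
I(O; V(x^15), V(y^7)) = dim_k(k[x,y]/(x^15, y^7))
A basis for k[x,y]/(x^15, y^7) is the set of monomials x^i * y^j
where 0 <= i < 15 and 0 <= j < 7.
The number of such monomials is 15 * 7 = 105

105


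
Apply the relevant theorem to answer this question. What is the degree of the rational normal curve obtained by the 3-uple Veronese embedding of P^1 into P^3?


The rational normal curve in P^3 is the image of P^1 under the 3-uple Veronese.
A general hyperplane in P^3 pulls back to a degree-3 form on P^1, which has 3 zeros,
so the curve meets a general hyperplane in 3 points. Degree = 3.

3


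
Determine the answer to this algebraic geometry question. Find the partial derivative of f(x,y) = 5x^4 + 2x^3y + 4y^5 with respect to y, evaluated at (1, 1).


df/dy = 2*x^3 + 5*4*y^4
At (1,1): 2*1^3 + 5*4*1^4
= 2 + 20
= 22

22


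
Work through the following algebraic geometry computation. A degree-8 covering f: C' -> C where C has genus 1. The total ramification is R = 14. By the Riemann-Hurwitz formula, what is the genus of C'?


Riemann-Hurwitz formula: 2g' - 2 = d(2g - 2) + R
Given: d = 8, g = 1, R = 14
2g' - 2 = 8*(2*1 - 2) + 14
2g' - 2 = 8*0 + 14
2g' - 2 = 0 + 14 = 14
2g' = 16
g' = 8

8


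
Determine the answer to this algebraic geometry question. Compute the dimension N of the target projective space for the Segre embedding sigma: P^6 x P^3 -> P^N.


The Segre embedding maps P^m x P^n into P^N via
all products of coordinates from each factor.
N = (m+1)(n+1) - 1
N = (6+1)(3+1) - 1
N = 7*4 - 1
N = 28 - 1 = 27

27


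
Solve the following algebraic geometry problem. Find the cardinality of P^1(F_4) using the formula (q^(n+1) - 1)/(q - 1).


P^1(F_4) has (q^(n+1) - 1)/(q - 1) points.
= 4^1 + 4^0
= 4 + 1
= 5

5


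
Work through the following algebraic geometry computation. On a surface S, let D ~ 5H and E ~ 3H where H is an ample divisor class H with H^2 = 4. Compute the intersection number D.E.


Using bilinearity of the intersection pairing on a surface S:
(aH).(bH) = ab * (H.H)
We have H^2 = 4.
D.E = (5H).(3H) = 5*3*4
= 15*4
= 60

60


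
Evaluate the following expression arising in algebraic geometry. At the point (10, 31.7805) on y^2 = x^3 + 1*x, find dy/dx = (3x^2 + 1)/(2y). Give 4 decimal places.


Using implicit differentiation of y^2 = x^3 + 1*x:
2y * dy/dx = 3x^2 + 1
dy/dx = (3x^2 + 1)/(2y)
Numerator: 3*10^2 + 1 = 301
Denominator: 2*31.7805 = 63.561
dy/dx = 301/63.561 = 4.7356

4.7356


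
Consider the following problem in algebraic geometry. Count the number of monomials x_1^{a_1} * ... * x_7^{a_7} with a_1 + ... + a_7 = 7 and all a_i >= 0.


The number of degree-7 monomials in 7 variables is C(d+n-1, n-1).
= C(7+7-1, 7-1) = C(13, 6)
= 1716

1716


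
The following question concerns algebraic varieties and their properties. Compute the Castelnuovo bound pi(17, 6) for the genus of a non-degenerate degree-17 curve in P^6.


Castelnuovo's bound: write d - 1 = m(r-1) + epsilon with 0 <= epsilon < r-1.
d - 1 = 17 - 1 = 16
r - 1 = 6 - 1 = 5
16 = 3*5 + 1, so m = 3, epsilon = 1
pi(d, r) = m(m-1)(r-1)/2 + m*epsilon
= 3*2*5/2 + 3*1
= 30/2 + 3
= 15 + 3 = 18

18


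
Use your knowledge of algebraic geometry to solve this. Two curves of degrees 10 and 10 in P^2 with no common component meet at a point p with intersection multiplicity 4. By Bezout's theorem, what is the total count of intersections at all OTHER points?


By Bezout's theorem, the total intersection number is d1 * d2.
Total = 10 * 10 = 100
Intersection multiplicity at p = 4
Remaining intersections = 100 - 4 = 96

96


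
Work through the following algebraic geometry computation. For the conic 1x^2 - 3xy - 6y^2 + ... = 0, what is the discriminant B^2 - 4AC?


The discriminant of a conic Ax^2 + Bxy + Cy^2 + ... = 0 is B^2 - 4AC.
B^2 = (-3)^2 = 9
4AC = 4*1*(-6) = -24
Discriminant = 9 + 24 = 33

33


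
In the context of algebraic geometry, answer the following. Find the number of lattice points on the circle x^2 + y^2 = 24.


Systematically check integer values of x where x^2 <= 24.
For each valid x, check if 24 - x^2 is a perfect square.
Total integer solutions found: 0

0


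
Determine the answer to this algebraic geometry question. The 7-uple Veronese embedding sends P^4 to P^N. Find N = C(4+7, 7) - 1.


The Veronese embedding v_d: P^n -> P^N maps each point to all
degree-d monomials in n+1 homogeneous coordinates.
N = C(n+d, d) - 1
N = C(4+7, 7) - 1
N = C(11, 7) - 1
C(11, 7) = 330
N = 330 - 1 = 329

329


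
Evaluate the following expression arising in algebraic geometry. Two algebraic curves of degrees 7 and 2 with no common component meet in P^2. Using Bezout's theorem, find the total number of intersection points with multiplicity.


Bezout's theorem states the intersection count equals the product of degrees.
Intersection count = 7 * 2 = 14

14


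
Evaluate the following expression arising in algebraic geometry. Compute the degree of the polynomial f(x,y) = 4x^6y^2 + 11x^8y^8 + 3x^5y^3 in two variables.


Examine each term for its total degree (sum of exponents).
  Term '4x^6y^2' has total degree 6+2 = 8.
  Term '11x^8y^8' has total degree 8+8 = 16.
  Term '3x^5y^3' has total degree 5+3 = 8.
The maximum total degree among all terms is 16.

16


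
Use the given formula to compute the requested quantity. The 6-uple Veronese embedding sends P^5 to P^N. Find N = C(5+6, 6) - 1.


The Veronese embedding v_d: P^n -> P^N maps each point to all
degree-d monomials in n+1 homogeneous coordinates.
N = C(n+d, d) - 1
N = C(5+6, 6) - 1
N = C(11, 6) - 1
C(11, 6) = 462
N = 462 - 1 = 461

461


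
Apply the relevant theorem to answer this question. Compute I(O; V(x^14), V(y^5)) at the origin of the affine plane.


The intersection multiplicity of V(x^a) and V(y^b) at the origin is:
I(O; V(x^14), V(y^5)) = dim_k(k[x,y]/(x^14, y^5))
A basis for k[x,y]/(x^14, y^5) is the set of monomials x^i * y^j
where 0 <= i < 14 and 0 <= j < 5.
The number of such monomials is 14 * 5 = 70

70


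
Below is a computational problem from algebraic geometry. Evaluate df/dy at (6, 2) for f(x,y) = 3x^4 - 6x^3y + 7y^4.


df/dy = (-6)*x^3 + 4*7*y^3
At (6,2): (-6)*6^3 + 4*7*2^3
= -1296 + 224
= -1072

-1072


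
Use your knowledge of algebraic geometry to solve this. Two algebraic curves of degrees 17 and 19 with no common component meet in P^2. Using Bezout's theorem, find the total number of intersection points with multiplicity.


Bezout's theorem states the intersection count equals the product of degrees.
Intersection count = 17 * 19 = 323

323


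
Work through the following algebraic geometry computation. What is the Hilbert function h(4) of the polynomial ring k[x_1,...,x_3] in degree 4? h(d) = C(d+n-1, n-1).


The Hilbert function for the polynomial ring in 3 variables is:
h(d) = C(d+n-1, n-1)
h(4) = C(4+3-1, 3-1) = C(6, 2)
= 6! / (2! * 4!)
= 15

15


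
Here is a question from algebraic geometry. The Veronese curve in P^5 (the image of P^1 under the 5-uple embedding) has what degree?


The rational normal curve in P^5 is the image of P^1 under the 5-uple Veronese.
A general hyperplane in P^5 pulls back to a degree-5 form on P^1, which has 5 zeros,
so the curve meets a general hyperplane in 5 points. Degree = 5.

5


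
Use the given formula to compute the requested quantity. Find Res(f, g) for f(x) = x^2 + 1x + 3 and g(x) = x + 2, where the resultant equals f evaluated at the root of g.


For Res(f, x - c), we evaluate f at x = c.
f(-2) = (-2)^2 + 1*(-2) + 3
= 4 - 2 + 3
= 2 + 3 = 5
Res(f, g) = 5

5


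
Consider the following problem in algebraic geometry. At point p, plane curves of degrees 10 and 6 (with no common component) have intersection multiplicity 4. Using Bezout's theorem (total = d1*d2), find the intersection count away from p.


By Bezout's theorem, the total intersection number is d1 * d2.
Total = 10 * 6 = 60
Intersection multiplicity at p = 4
Remaining intersections = 60 - 4 = 56

56


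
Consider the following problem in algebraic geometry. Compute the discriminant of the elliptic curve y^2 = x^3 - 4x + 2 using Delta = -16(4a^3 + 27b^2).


Compute each component:
4a^3 = 4*(-4)^3 = 4*(-64) = -256
27b^2 = 27*2^2 = 27*4 = 108
4a^3 + 27b^2 = -256 + 108 = -148
Delta = -16*(-148) = 2368

2368


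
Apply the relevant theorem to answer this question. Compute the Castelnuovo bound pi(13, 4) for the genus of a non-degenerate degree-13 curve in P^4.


Castelnuovo's bound: write d - 1 = m(r-1) + epsilon with 0 <= epsilon < r-1.
d - 1 = 13 - 1 = 12
r - 1 = 4 - 1 = 3
12 = 4*3 + 0, so m = 4, epsilon = 0
pi(d, r) = m(m-1)(r-1)/2 + m*epsilon
= 4*3*3/2 + 4*0
= 36/2 + 0
= 18 + 0 = 18

18


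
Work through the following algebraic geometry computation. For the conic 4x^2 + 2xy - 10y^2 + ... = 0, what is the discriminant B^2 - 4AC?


The discriminant of a conic Ax^2 + Bxy + Cy^2 + ... = 0 is B^2 - 4AC.
B^2 = 2^2 = 4
4AC = 4*4*(-10) = -160
Discriminant = 4 + 160 = 164

164


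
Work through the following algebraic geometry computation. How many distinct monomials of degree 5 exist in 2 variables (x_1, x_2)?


The number of degree-5 monomials in 2 variables is C(d+n-1, n-1).
= C(5+2-1, 2-1) = C(6, 1)
= 6

6


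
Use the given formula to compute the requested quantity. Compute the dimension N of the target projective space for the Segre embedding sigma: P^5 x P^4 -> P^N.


The Segre embedding maps P^m x P^n into P^N via
all products of coordinates from each factor.
N = (m+1)(n+1) - 1
N = (5+1)(4+1) - 1
N = 6*5 - 1
N = 30 - 1 = 29

29


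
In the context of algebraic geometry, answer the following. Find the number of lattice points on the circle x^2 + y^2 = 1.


Systematically check integer values of x where x^2 <= 1.
For each valid x, check if 1 - x^2 is a perfect square.
x=0: 1 - 0 = 1, sqrt = 1 (valid)
x=1: 1 - 1 = 0, sqrt = 0 (valid)
Total integer solutions found: 4

4


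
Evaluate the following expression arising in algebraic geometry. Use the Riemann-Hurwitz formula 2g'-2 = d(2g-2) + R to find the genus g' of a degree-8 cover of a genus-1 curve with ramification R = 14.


Riemann-Hurwitz formula: 2g' - 2 = d(2g - 2) + R
Given: d = 8, g = 1, R = 14
2g' - 2 = 8*(2*1 - 2) + 14
2g' - 2 = 8*0 + 14
2g' - 2 = 0 + 14 = 14
2g' = 16
g' = 8

8


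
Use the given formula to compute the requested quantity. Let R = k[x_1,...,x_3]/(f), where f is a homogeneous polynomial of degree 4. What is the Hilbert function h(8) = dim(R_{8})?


For R = k[x_1,...,x_n]/(f) with f homogeneous of degree e:
The Hilbert series is (1 - t^e)/(1 - t)^n.
So h(d) = C(d+n-1, n-1) - C(d-e+n-1, n-1) for d >= e.
With n=3, e=4, d=8:
C(8+3-1, 3-1) = C(10, 2) = 45
C(8-4+3-1, 3-1) = C(6, 2) = 15
h(8) = 45 - 15 = 30

30


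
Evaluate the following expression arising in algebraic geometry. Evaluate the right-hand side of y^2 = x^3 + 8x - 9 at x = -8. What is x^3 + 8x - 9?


Compute x^3 + 8x - 9 at x = -8:
x^3 = (-8)^3 = -512
8*x = 8*(-8) = -64
Sum: -512 - 64 - 9 = -585

-585


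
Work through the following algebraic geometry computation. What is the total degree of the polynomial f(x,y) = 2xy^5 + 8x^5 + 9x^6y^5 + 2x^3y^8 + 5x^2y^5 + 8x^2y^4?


Examine each term for its total degree (sum of exponents).
  Term '2xy^5' has total degree 1+5 = 6.
  Term '8x^5' has total degree 5+0 = 5.
  Term '9x^6y^5' has total degree 6+5 = 11.
  Term '2x^3y^8' has total degree 3+8 = 11.
  Term '5x^2y^5' has total degree 2+5 = 7.
  Term '8x^2y^4' has total degree 2+4 = 6.
The maximum total degree among all terms is 11.

11


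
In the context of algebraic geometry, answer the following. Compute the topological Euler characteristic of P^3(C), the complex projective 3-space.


The complex projective space P^3 has one cell in each even real dimension 0, 2, ..., 6.
The cohomology groups are H^{2k}(P^3) = Z for k = 0,...,3, and 0 otherwise.
Euler characteristic = sum of Betti numbers = 1 per even-dimensional cohomology group.
chi(P^3) = 3 + 1 = 4

4


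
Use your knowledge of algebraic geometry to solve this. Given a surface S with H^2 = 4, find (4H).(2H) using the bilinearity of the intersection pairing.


Using bilinearity of the intersection pairing on a surface S:
(aH).(bH) = ab * (H.H)
We have H^2 = 4.
D.E = (4H).(2H) = 4*2*4
= 8*4
= 32

32


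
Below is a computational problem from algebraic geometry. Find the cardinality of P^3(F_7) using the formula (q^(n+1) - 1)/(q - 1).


P^3(F_7) has (q^(n+1) - 1)/(q - 1) points.
= 7^3 + 7^2 + 7^1 + 7^0
= 343 + 49 + 7 + 1
= 400

400


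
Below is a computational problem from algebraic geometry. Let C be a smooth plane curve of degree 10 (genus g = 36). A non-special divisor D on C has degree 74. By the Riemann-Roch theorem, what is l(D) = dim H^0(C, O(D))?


First, compute the genus of a smooth plane curve of degree 10:
g = (d-1)(d-2)/2 = (10-1)(10-2)/2 = 36
For a non-special divisor D (i.e., h^1(D) = 0), Riemann-Roch gives:
l(D) = deg(D) - g + 1
Since deg(D) = 74 >= 2g - 1 = 71, D is non-special.
l(D) = 74 - 36 + 1 = 39

39


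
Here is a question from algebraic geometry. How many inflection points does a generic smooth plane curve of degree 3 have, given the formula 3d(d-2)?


For a general smooth plane curve C of degree d, the inflection points are
the intersection of C with its Hessian curve, which has degree 3(d-2).
By Bezout, the total intersection number is d * 3(d-2) = 3 * 3 = 9.
For a general curve every flex is ordinary, so each contributes
multiplicity 1 to C·Hess(C), and the number of distinct inflection
points is 3d(d-2).
Inflection points = 3*3*(3-2) = 3*3*1 = 9

9


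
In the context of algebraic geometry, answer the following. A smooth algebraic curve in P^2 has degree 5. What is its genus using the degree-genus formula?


Using the genus formula for smooth plane curves:
g = (d-1)(d-2)/2
g = (5-1)(5-2)/2
g = 4*3/2
g = 12/2 = 6

6


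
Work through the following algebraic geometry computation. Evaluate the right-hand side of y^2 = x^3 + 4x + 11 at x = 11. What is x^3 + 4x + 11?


Compute x^3 + 4x + 11 at x = 11:
x^3 = 11^3 = 1331
4*x = 4*11 = 44
Sum: 1331 + 44 + 11 = 1386

1386


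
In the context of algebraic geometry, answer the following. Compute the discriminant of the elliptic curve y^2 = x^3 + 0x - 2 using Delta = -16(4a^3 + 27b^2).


Compute each component:
4a^3 = 4*0^3 = 4*0 = 0
27b^2 = 27*(-2)^2 = 27*4 = 108
4a^3 + 27b^2 = 0 + 108 = 108
Delta = -16*108 = -1728

-1728


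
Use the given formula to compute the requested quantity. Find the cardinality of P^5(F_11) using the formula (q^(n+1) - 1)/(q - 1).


P^5(F_11) has (q^(n+1) - 1)/(q - 1) points.
= 11^5 + 11^4 + 11^3 + 11^2 + 11^1 + 11^0
= 161051 + 14641 + 1331 + 121 + 11 + 1
= 177156

177156


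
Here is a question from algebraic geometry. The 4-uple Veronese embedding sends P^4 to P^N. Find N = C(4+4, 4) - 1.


The Veronese embedding v_d: P^n -> P^N maps each point to all
degree-d monomials in n+1 homogeneous coordinates.
N = C(n+d, d) - 1
N = C(4+4, 4) - 1
N = C(8, 4) - 1
C(8, 4) = 70
N = 70 - 1 = 69

69


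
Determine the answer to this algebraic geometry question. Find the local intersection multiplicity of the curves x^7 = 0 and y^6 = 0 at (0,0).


The intersection multiplicity of V(x^a) and V(y^b) at the origin is:
I(O; V(x^7), V(y^6)) = dim_k(k[x,y]/(x^7, y^6))
A basis for k[x,y]/(x^7, y^6) is the set of monomials x^i * y^j
where 0 <= i < 7 and 0 <= j < 6.
The number of such monomials is 7 * 6 = 42

42


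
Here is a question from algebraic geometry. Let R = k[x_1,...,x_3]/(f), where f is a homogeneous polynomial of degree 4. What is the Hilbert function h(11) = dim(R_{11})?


For R = k[x_1,...,x_n]/(f) with f homogeneous of degree e:
The Hilbert series is (1 - t^e)/(1 - t)^n.
So h(d) = C(d+n-1, n-1) - C(d-e+n-1, n-1) for d >= e.
With n=3, e=4, d=11:
C(11+3-1, 3-1) = C(13, 2) = 78
C(11-4+3-1, 3-1) = C(9, 2) = 36
h(11) = 78 - 36 = 42

42


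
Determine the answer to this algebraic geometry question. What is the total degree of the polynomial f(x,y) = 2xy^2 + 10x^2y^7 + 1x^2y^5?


Examine each term for its total degree (sum of exponents).
  Term '2xy^2' has total degree 1+2 = 3.
  Term '10x^2y^7' has total degree 2+7 = 9.
  Term '1x^2y^5' has total degree 2+5 = 7.
The maximum total degree among all terms is 9.

9


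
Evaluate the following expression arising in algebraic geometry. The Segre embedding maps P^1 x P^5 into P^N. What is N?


The Segre embedding maps P^m x P^n into P^N via
all products of coordinates from each factor.
N = (m+1)(n+1) - 1
N = (1+1)(5+1) - 1
N = 2*6 - 1
N = 12 - 1 = 11

11


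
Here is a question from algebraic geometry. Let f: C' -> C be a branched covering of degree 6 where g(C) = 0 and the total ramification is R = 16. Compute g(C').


Riemann-Hurwitz formula: 2g' - 2 = d(2g - 2) + R
Given: d = 6, g = 0, R = 16
2g' - 2 = 6*(2*0 - 2) + 16
2g' - 2 = 6*(-2) + 16
2g' - 2 = -12 + 16 = 4
2g' = 6
g' = 3

3


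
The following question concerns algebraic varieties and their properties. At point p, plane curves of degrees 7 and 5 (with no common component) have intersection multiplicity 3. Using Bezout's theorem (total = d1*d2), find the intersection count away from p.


By Bezout's theorem, the total intersection number is d1 * d2.
Total = 7 * 5 = 35
Intersection multiplicity at p = 3
Remaining intersections = 35 - 3 = 32

32


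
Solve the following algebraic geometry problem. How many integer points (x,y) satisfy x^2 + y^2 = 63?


Systematically check integer values of x where x^2 <= 63.
For each valid x, check if 63 - x^2 is a perfect square.
Total integer solutions found: 0

0


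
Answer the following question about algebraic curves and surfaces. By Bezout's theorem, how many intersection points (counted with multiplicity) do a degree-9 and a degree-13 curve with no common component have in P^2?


Bezout's theorem states the intersection count equals the product of degrees.
Intersection count = 9 * 13 = 117

117


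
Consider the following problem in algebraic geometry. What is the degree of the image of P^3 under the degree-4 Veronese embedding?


The Veronese variety v_4(P^3) has degree d^r.
d^r = 4^3 = 64

64


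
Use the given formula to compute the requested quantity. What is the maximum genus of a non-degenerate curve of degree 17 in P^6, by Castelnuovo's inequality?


Castelnuovo's bound: write d - 1 = m(r-1) + epsilon with 0 <= epsilon < r-1.
d - 1 = 17 - 1 = 16
r - 1 = 6 - 1 = 5
16 = 3*5 + 1, so m = 3, epsilon = 1
pi(d, r) = m(m-1)(r-1)/2 + m*epsilon
= 3*2*5/2 + 3*1
= 30/2 + 3
= 15 + 3 = 18

18


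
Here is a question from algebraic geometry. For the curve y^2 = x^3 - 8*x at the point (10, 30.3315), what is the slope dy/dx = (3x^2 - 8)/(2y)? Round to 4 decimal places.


Using implicit differentiation of y^2 = x^3 - 8*x:
2y * dy/dx = 3x^2 - 8
dy/dx = (3x^2 - 8)/(2y)
Numerator: 3*10^2 - 8 = 292
Denominator: 2*30.3315 = 60.663
dy/dx = 292/60.663 = 4.8135

4.8135


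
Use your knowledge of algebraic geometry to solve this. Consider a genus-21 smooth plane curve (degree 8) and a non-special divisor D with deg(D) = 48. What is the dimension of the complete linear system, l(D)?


First, compute the genus of a smooth plane curve of degree 8:
g = (d-1)(d-2)/2 = (8-1)(8-2)/2 = 21
For a non-special divisor D (i.e., h^1(D) = 0), Riemann-Roch gives:
l(D) = deg(D) - g + 1
Since deg(D) = 48 >= 2g - 1 = 41, D is non-special.
l(D) = 48 - 21 + 1 = 28

28


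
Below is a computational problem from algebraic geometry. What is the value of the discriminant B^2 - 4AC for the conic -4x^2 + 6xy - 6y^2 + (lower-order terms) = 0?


The discriminant of a conic Ax^2 + Bxy + Cy^2 + ... = 0 is B^2 - 4AC.
B^2 = 6^2 = 36
4AC = 4*(-4)*(-6) = 96
Discriminant = 36 - 96 = -60

-60


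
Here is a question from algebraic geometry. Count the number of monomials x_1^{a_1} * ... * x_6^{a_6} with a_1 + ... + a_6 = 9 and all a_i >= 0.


The number of degree-9 monomials in 6 variables is C(d+n-1, n-1).
= C(9+6-1, 6-1) = C(14, 5)
= 2002

2002


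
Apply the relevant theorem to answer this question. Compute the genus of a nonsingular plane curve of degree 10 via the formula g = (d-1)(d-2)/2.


Using the genus formula for smooth plane curves:
g = (d-1)(d-2)/2
g = (10-1)(10-2)/2
g = 9*8/2
g = 72/2 = 36

36


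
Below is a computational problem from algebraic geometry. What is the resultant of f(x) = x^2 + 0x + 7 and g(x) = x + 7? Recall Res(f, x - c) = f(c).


For Res(f, x - c), we evaluate f at x = c.
f(-7) = (-7)^2 + 0*(-7) + 7
= 49 + 0 + 7
= 49 + 7 = 56
Res(f, g) = 56

56


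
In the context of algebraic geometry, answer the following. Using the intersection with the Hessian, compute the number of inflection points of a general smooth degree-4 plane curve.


For a general smooth plane curve C of degree d, the inflection points are
the intersection of C with its Hessian curve, which has degree 3(d-2).
By Bezout, the total intersection number is d * 3(d-2) = 4 * 6 = 24.
For a general curve every flex is ordinary, so each contributes
multiplicity 1 to C·Hess(C), and the number of distinct inflection
points is 3d(d-2).
Inflection points = 3*4*(4-2) = 3*4*2 = 24

24


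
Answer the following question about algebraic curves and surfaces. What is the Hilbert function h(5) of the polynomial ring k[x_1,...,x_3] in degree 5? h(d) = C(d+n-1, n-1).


The Hilbert function for the polynomial ring in 3 variables is:
h(d) = C(d+n-1, n-1)
h(5) = C(5+3-1, 3-1) = C(7, 2)
= 7! / (2! * 5!)
= 21

21


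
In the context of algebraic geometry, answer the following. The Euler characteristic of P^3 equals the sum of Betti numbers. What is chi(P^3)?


The complex projective space P^3 has one cell in each even real dimension 0, 2, ..., 6.
The cohomology groups are H^{2k}(P^3) = Z for k = 0,...,3, and 0 otherwise.
Euler characteristic = sum of Betti numbers = 1 per even-dimensional cohomology group.
chi(P^3) = 3 + 1 = 4

4


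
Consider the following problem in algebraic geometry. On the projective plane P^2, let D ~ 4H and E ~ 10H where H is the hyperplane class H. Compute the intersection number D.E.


Using bilinearity of the intersection pairing on the projective plane P^2:
(aH).(bH) = ab * (H.H)
We have H^2 = 1 (Bezout).
D.E = (4H).(10H) = 4*10*1
= 40*1
= 40

40


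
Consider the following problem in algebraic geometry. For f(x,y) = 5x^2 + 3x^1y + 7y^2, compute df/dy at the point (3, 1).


df/dy = 3*x^1 + 2*7*y^1
At (3,1): 3*3^1 + 2*7*1^1
= 9 + 14
= 23

23


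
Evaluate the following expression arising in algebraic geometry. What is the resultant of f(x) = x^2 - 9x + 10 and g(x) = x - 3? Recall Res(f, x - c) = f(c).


For Res(f, x - c), we evaluate f at x = c.
f(3) = 3^2 - 9*3 + 10
= 9 - 27 + 10
= -18 + 10 = -8
Res(f, g) = -8

-8


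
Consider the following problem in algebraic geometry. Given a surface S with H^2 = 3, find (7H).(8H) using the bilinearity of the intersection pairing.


Using bilinearity of the intersection pairing on a surface S:
(aH).(bH) = ab * (H.H)
We have H^2 = 3.
D.E = (7H).(8H) = 7*8*3
= 56*3
= 168

168


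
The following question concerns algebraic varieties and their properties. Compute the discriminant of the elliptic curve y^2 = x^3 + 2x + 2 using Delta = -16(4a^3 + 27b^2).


Compute each component:
4a^3 = 4*2^3 = 4*8 = 32
27b^2 = 27*2^2 = 27*4 = 108
4a^3 + 27b^2 = 32 + 108 = 140
Delta = -16*140 = -2240

-2240


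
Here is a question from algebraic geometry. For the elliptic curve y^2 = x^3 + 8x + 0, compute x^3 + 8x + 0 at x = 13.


Compute x^3 + 8x + 0 at x = 13:
x^3 = 13^3 = 2197
8*x = 8*13 = 104
Sum: 2197 + 104 + 0 = 2301

2301


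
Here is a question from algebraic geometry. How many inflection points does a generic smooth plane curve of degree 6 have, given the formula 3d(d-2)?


For a general smooth plane curve C of degree d, the inflection points are
the intersection of C with its Hessian curve, which has degree 3(d-2).
By Bezout, the total intersection number is d * 3(d-2) = 6 * 12 = 72.
For a general curve every flex is ordinary, so each contributes
multiplicity 1 to C·Hess(C), and the number of distinct inflection
points is 3d(d-2).
Inflection points = 3*6*(6-2) = 3*6*4 = 72

72


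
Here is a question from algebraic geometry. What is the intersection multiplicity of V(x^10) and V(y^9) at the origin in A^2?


The intersection multiplicity of V(x^a) and V(y^b) at the origin is:
I(O; V(x^10), V(y^9)) = dim_k(k[x,y]/(x^10, y^9))
A basis for k[x,y]/(x^10, y^9) is the set of monomials x^i * y^j
where 0 <= i < 10 and 0 <= j < 9.
The number of such monomials is 10 * 9 = 90

90


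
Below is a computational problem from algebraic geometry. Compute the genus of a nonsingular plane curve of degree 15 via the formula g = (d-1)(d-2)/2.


Using the genus formula for smooth plane curves:
g = (d-1)(d-2)/2
g = (15-1)(15-2)/2
g = 14*13/2
g = 182/2 = 91

91


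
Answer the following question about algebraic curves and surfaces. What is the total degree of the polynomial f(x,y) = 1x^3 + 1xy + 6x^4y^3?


Examine each term for its total degree (sum of exponents).
  Term '1x^3' has total degree 3+0 = 3.
  Term '1xy' has total degree 1+1 = 2.
  Term '6x^4y^3' has total degree 4+3 = 7.
The maximum total degree among all terms is 7.

7


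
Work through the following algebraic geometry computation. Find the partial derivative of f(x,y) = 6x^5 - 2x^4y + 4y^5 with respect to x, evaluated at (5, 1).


df/dx = 5*6*x^4 + 4*(-2)*x^3*y
At (5,1): 5*6*5^4 + 4*(-2)*5^3*1
= 18750 - 1000
= 17750

17750


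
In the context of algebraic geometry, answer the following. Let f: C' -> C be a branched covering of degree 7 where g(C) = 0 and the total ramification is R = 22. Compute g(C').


Riemann-Hurwitz formula: 2g' - 2 = d(2g - 2) + R
Given: d = 7, g = 0, R = 22
2g' - 2 = 7*(2*0 - 2) + 22
2g' - 2 = 7*(-2) + 22
2g' - 2 = -14 + 22 = 8
2g' = 10
g' = 5

5


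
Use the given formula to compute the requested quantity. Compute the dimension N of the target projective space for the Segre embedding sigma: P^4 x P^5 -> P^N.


The Segre embedding maps P^m x P^n into P^N via
all products of coordinates from each factor.
N = (m+1)(n+1) - 1
N = (4+1)(5+1) - 1
N = 5*6 - 1
N = 30 - 1 = 29

29


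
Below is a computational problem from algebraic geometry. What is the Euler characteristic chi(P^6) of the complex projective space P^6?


The complex projective space P^6 has one cell in each even real dimension 0, 2, ..., 12.
The cohomology groups are H^{2k}(P^6) = Z for k = 0,...,6, and 0 otherwise.
Euler characteristic = sum of Betti numbers = 1 per even-dimensional cohomology group.
chi(P^6) = 6 + 1 = 7

7


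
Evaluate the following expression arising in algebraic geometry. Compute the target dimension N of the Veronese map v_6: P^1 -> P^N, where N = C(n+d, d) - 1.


The Veronese embedding v_d: P^n -> P^N maps each point to all
degree-d monomials in n+1 homogeneous coordinates.
N = C(n+d, d) - 1
N = C(1+6, 6) - 1
N = C(7, 6) - 1
C(7, 6) = 7
N = 7 - 1 = 6

6


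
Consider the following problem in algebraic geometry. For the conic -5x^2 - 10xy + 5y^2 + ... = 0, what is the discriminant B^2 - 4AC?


The discriminant of a conic Ax^2 + Bxy + Cy^2 + ... = 0 is B^2 - 4AC.
B^2 = (-10)^2 = 100
4AC = 4*(-5)*5 = -100
Discriminant = 100 + 100 = 200

200


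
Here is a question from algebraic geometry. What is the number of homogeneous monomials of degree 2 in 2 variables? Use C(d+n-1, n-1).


The number of degree-2 monomials in 2 variables is C(d+n-1, n-1).
= C(2+2-1, 2-1) = C(3, 1)
= 3

3


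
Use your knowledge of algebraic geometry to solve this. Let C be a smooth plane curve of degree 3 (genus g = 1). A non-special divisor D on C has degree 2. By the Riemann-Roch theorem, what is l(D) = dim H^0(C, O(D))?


First, compute the genus of a smooth plane curve of degree 3:
g = (d-1)(d-2)/2 = (3-1)(3-2)/2 = 1
For a non-special divisor D (i.e., h^1(D) = 0), Riemann-Roch gives:
l(D) = deg(D) - g + 1
Since deg(D) = 2 >= 2g - 1 = 1, D is non-special.
l(D) = 2 - 1 + 1 = 2

2


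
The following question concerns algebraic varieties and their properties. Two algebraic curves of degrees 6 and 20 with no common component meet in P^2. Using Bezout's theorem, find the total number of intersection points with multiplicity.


Bezout's theorem states the intersection count equals the product of degrees.
Intersection count = 6 * 20 = 120

120


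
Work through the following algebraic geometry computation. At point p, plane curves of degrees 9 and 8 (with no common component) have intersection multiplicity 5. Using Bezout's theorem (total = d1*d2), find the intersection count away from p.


By Bezout's theorem, the total intersection number is d1 * d2.
Total = 9 * 8 = 72
Intersection multiplicity at p = 5
Remaining intersections = 72 - 5 = 67

67


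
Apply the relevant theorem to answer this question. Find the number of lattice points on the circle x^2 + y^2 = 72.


Systematically check integer values of x where x^2 <= 72.
For each valid x, check if 72 - x^2 is a perfect square.
x=6: 72 - 36 = 36, sqrt = 6 (valid)
Total integer solutions found: 4

4


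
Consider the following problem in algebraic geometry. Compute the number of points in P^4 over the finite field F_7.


P^4(F_7) has (q^(n+1) - 1)/(q - 1) points.
= 7^4 + 7^3 + 7^2 + 7^1 + 7^0
= 2401 + 343 + 49 + 7 + 1
= 2801

2801


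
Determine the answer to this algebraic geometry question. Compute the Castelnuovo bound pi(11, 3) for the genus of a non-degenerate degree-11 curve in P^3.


Castelnuovo's bound: write d - 1 = m(r-1) + epsilon with 0 <= epsilon < r-1.
d - 1 = 11 - 1 = 10
r - 1 = 3 - 1 = 2
10 = 5*2 + 0, so m = 5, epsilon = 0
pi(d, r) = m(m-1)(r-1)/2 + m*epsilon
= 5*4*2/2 + 5*0
= 40/2 + 0
= 20 + 0 = 20

20


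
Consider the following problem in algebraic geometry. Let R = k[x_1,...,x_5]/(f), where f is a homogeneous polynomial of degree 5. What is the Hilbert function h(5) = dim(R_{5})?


For R = k[x_1,...,x_n]/(f) with f homogeneous of degree e:
The Hilbert series is (1 - t^e)/(1 - t)^n.
So h(d) = C(d+n-1, n-1) - C(d-e+n-1, n-1) for d >= e.
With n=5, e=5, d=5:
C(5+5-1, 5-1) = C(9, 4) = 126
C(5-5+5-1, 5-1) = C(4, 4) = 1
h(5) = 126 - 1 = 125

125


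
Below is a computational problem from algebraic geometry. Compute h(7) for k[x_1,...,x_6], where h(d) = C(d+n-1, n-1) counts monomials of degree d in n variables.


The Hilbert function for the polynomial ring in 6 variables is:
h(d) = C(d+n-1, n-1)
h(7) = C(7+6-1, 6-1) = C(12, 5)
= 12! / (5! * 7!)
= 792

792


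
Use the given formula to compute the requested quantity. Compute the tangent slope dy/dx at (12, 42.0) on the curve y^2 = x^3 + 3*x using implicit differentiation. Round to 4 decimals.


Using implicit differentiation of y^2 = x^3 + 3*x:
2y * dy/dx = 3x^2 + 3
dy/dx = (3x^2 + 3)/(2y)
Numerator: 3*12^2 + 3 = 435
Denominator: 2*42.0 = 84.0
dy/dx = 435/84.0 = 5.1786

5.1786


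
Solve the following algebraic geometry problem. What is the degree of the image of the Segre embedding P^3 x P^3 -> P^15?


The degree of the Segre variety P^3 x P^3 is C(m+n, m).
= C(6, 3)
= 20

20


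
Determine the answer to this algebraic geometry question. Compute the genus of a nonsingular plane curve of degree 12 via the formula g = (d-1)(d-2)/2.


Using the genus formula for smooth plane curves:
g = (d-1)(d-2)/2
g = (12-1)(12-2)/2
g = 11*10/2
g = 110/2 = 55

55


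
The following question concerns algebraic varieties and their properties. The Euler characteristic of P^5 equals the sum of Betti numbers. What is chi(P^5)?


The complex projective space P^5 has one cell in each even real dimension 0, 2, ..., 10.
The cohomology groups are H^{2k}(P^5) = Z for k = 0,...,5, and 0 otherwise.
Euler characteristic = sum of Betti numbers = 1 per even-dimensional cohomology group.
chi(P^5) = 5 + 1 = 6

6


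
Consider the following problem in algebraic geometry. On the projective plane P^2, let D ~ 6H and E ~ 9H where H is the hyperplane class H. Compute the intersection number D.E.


Using bilinearity of the intersection pairing on the projective plane P^2:
(aH).(bH) = ab * (H.H)
We have H^2 = 1 (Bezout).
D.E = (6H).(9H) = 6*9*1
= 54*1
= 54

54


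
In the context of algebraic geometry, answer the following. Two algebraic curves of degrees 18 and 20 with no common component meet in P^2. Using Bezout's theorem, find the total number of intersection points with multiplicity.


Bezout's theorem states the intersection count equals the product of degrees.
Intersection count = 18 * 20 = 360

360


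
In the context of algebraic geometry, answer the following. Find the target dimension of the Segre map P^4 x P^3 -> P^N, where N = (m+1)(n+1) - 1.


The Segre embedding maps P^m x P^n into P^N via
all products of coordinates from each factor.
N = (m+1)(n+1) - 1
N = (4+1)(3+1) - 1
N = 5*4 - 1
N = 20 - 1 = 19

19


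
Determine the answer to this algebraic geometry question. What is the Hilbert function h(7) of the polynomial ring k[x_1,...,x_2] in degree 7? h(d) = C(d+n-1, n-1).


The Hilbert function for the polynomial ring in 2 variables is:
h(d) = C(d+n-1, n-1)
h(7) = C(7+2-1, 2-1) = C(8, 1)
= 8! / (1! * 7!)
= 8

8


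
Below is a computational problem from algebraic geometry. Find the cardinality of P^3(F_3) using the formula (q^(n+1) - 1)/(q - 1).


P^3(F_3) has (q^(n+1) - 1)/(q - 1) points.
= 3^3 + 3^2 + 3^1 + 3^0
= 27 + 9 + 3 + 1
= 40

40


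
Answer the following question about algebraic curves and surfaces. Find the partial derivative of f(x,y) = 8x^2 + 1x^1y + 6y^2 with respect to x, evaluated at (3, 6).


df/dx = 2*8*x^1 + 1*1*x^0*y
At (3,6): 2*8*3^1 + 1*1*3^0*6
= 48 + 6
= 54

54


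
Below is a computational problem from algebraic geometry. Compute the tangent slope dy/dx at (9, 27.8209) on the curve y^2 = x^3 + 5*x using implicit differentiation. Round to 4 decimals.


Using implicit differentiation of y^2 = x^3 + 5*x:
2y * dy/dx = 3x^2 + 5
dy/dx = (3x^2 + 5)/(2y)
Numerator: 3*9^2 + 5 = 248
Denominator: 2*27.8209 = 55.6418
dy/dx = 248/55.6418 = 4.4571

4.4571


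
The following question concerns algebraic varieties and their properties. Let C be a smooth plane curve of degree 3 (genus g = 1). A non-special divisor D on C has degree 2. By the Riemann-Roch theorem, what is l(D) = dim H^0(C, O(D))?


First, compute the genus of a smooth plane curve of degree 3:
g = (d-1)(d-2)/2 = (3-1)(3-2)/2 = 1
For a non-special divisor D (i.e., h^1(D) = 0), Riemann-Roch gives:
l(D) = deg(D) - g + 1
Since deg(D) = 2 >= 2g - 1 = 1, D is non-special.
l(D) = 2 - 1 + 1 = 2

2


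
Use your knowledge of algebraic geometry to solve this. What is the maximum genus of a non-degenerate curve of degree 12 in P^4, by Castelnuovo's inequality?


Castelnuovo's bound: write d - 1 = m(r-1) + epsilon with 0 <= epsilon < r-1.
d - 1 = 12 - 1 = 11
r - 1 = 4 - 1 = 3
11 = 3*3 + 2, so m = 3, epsilon = 2
pi(d, r) = m(m-1)(r-1)/2 + m*epsilon
= 3*2*3/2 + 3*2
= 18/2 + 6
= 9 + 6 = 15

15


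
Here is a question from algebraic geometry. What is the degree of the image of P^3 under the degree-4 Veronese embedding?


The Veronese variety v_4(P^3) has degree d^r.
d^r = 4^3 = 64

64
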